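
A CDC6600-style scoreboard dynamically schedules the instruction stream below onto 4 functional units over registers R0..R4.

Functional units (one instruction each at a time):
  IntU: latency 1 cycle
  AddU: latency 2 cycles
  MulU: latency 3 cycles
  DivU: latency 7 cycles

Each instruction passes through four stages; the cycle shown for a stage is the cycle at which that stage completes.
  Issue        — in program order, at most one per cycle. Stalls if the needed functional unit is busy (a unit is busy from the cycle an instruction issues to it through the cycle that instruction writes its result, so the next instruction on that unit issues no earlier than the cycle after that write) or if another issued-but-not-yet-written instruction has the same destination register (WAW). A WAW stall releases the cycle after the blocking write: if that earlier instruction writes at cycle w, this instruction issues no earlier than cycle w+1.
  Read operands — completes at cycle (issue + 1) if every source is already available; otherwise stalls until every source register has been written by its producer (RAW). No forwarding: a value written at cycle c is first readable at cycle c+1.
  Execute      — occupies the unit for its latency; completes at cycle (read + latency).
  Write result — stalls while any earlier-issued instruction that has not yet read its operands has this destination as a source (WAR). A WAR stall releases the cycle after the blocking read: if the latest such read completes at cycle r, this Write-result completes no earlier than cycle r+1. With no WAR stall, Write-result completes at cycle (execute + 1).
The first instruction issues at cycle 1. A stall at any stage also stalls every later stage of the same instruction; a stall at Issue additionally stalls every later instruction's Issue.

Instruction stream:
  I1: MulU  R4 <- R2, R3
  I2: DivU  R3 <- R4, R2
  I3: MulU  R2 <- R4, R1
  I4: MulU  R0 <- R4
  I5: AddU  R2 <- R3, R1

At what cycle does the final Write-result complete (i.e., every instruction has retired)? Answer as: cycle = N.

cycle = 19

[1] issue I1 (MulU)
[2] I1 read-ops; issue I2 (DivU)
[5] I1 finished on MulU
[6] I1→R4
[7] I2 read-ops; issue I3 (MulU)
[8] I3 read-ops
[11] I3 finished on MulU
[12] I3→R2
[13] issue I4 (MulU)
[14] I2 finished on DivU; I4 read-ops; issue I5 (AddU)
[15] I2→R3
[16] I5 read-ops
[17] I4 finished on MulU
[18] I4→R0; I5 finished on AddU
[19] I5→R2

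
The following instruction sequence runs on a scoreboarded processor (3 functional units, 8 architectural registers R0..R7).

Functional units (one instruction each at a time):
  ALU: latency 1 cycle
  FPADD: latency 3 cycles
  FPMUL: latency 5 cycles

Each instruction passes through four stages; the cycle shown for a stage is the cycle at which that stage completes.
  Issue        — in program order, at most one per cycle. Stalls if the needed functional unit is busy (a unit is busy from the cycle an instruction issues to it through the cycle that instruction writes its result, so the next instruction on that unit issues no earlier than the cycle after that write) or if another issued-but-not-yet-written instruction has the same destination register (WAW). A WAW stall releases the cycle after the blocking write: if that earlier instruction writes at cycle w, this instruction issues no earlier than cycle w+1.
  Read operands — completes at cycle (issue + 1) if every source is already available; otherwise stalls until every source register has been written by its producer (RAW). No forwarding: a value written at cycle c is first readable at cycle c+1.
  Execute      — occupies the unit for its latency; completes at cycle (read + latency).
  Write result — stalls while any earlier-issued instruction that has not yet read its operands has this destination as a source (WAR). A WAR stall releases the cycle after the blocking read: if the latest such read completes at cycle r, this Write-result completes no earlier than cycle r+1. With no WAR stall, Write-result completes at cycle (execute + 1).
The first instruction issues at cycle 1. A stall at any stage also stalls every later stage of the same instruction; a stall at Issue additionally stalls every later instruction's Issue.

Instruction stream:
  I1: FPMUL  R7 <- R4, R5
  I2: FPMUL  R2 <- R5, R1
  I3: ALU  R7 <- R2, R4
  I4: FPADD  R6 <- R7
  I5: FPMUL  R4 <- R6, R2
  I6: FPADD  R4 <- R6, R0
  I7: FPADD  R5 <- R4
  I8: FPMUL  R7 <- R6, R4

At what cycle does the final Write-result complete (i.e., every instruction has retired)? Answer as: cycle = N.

cycle 1: I1→FPMUL
cycle 2: I1 RO
cycle 7: I1 EX
cycle 8: I1 WR R7
cycle 9: I2→FPMUL
cycle 10: I2 RO; I3→ALU
cycle 11: I4→FPADD
cycle 15: I2 EX
cycle 16: I2 WR R2
cycle 17: I3 RO; I5→FPMUL
cycle 18: I3 EX
cycle 19: I3 WR R7
cycle 20: I4 RO
cycle 23: I4 EX
cycle 24: I4 WR R6
cycle 25: I5 RO
cycle 30: I5 EX
cycle 31: I5 WR R4
cycle 32: I6→FPADD
cycle 33: I6 RO
cycle 36: I6 EX
cycle 37: I6 WR R4
cycle 38: I7→FPADD
cycle 39: I7 RO; I8→FPMUL
cycle 40: I8 RO
cycle 42: I7 EX
cycle 43: I7 WR R5
cycle 45: I8 EX
cycle 46: I8 WR R7

cycle = 46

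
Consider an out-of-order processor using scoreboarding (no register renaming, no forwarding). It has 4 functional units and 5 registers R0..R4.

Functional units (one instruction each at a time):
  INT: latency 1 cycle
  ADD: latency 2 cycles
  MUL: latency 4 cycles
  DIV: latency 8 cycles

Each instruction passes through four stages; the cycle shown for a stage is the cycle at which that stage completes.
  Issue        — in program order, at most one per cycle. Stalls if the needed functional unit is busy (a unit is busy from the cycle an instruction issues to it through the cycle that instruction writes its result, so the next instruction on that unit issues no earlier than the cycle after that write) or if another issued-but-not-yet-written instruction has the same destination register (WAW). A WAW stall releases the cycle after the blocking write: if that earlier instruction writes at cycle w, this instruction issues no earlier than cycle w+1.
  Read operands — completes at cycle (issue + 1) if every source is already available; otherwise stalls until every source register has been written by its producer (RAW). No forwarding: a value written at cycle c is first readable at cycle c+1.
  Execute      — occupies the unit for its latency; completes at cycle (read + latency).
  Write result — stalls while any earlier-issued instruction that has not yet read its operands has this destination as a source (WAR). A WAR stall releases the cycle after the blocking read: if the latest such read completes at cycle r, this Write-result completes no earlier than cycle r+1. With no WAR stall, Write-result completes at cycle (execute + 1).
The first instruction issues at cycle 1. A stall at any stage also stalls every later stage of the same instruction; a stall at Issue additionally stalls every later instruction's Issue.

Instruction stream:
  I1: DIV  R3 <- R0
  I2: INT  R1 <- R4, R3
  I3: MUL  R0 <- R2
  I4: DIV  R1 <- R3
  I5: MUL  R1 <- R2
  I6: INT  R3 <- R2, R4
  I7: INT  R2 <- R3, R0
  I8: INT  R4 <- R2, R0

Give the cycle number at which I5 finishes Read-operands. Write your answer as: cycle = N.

  I1 | 1 | 2 | 10 | 11
  I2 | 2 | 12 | 13 | 14   RAW R3: wait I1 write@11
  I3 | 3 | 4 | 8 | 9
  I4 | 15 | 16 | 24 | 25   WAW R1: wait I2 write@14
  I5 | 26 | 27 | 31 | 32   WAW R1: wait I4 write@25
  I6 | 27 | 28 | 29 | 30
  I7 | 31 | 32 | 33 | 34   struct: INT busy until I6 writes@30
  I8 | 35 | 36 | 37 | 38   struct: INT busy until I7 writes@34

cycle = 27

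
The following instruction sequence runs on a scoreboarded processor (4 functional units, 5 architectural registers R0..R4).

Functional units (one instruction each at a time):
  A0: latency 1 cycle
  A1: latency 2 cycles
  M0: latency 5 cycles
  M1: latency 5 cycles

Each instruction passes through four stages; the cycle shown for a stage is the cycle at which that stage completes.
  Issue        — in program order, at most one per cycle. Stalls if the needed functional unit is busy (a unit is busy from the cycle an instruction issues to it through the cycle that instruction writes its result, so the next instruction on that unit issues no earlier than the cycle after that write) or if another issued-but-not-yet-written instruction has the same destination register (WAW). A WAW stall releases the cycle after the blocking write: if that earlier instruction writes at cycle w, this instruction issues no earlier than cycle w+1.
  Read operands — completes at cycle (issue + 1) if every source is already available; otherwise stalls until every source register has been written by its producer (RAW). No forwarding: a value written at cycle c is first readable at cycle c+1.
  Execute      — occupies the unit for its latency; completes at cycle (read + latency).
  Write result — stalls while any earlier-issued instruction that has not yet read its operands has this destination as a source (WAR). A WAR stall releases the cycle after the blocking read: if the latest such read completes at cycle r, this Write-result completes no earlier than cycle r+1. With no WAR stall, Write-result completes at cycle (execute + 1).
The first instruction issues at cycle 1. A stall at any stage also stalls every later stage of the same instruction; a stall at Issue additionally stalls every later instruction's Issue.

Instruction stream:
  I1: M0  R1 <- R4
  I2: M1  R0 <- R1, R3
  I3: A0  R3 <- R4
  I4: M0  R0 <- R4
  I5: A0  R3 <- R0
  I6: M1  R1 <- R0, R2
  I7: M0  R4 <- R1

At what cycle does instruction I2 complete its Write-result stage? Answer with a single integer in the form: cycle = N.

cycle = 15

t=1  I1 dispatched to M0
t=2  I1 operands ready · I2 dispatched to M1
t=3  I3 dispatched to A0
t=4  I3 operands ready
t=5  I3 complete
t=7  I1 complete
t=8  R1←I1
t=9  I2 operands ready
t=10  R3←I3
t=14  I2 complete
t=15  R0←I2
t=16  I4 dispatched to M0
t=17  I4 operands ready · I5 dispatched to A0
t=18  I6 dispatched to M1
t=22  I4 complete
t=23  R0←I4
t=24  I5 operands ready · I6 operands ready · I7 dispatched to M0
t=25  I5 complete
t=26  R3←I5
t=29  I6 complete
t=30  R1←I6
t=31  I7 operands ready
t=36  I7 complete
t=37  R4←I7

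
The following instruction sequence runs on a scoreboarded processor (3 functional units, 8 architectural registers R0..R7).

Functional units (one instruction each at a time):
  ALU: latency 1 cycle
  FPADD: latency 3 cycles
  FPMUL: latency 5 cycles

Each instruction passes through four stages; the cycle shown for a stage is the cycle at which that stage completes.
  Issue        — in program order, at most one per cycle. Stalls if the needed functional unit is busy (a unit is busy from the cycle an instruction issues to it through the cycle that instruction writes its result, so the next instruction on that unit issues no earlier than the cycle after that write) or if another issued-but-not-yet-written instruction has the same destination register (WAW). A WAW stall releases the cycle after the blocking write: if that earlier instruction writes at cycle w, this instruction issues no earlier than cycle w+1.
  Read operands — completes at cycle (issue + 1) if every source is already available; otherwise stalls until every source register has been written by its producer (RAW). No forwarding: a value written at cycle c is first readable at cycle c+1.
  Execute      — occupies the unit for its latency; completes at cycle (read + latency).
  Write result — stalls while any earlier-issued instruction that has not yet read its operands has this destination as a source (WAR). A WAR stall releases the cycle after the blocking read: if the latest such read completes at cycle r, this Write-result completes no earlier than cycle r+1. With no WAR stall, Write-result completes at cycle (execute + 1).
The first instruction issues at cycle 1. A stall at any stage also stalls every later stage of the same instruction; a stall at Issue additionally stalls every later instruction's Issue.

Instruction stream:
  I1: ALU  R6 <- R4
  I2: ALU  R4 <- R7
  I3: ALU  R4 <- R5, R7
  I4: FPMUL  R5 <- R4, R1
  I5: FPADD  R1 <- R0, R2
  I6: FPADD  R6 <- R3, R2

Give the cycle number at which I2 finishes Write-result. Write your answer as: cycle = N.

[1] I1 issues→ALU
[2] I1 reads
[3] I1 exec-done
[4] I1 writes R6
[5] I2 issues→ALU
[6] I2 reads
[7] I2 exec-done
[8] I2 writes R4
[9] I3 issues→ALU
[10] I3 reads, I4 issues→FPMUL
[11] I3 exec-done, I5 issues→FPADD
[12] I3 writes R4, I5 reads
[13] I4 reads
[15] I5 exec-done
[16] I5 writes R1
[17] I6 issues→FPADD
[18] I4 exec-done, I6 reads
[19] I4 writes R5
[21] I6 exec-done
[22] I6 writes R6

cycle = 8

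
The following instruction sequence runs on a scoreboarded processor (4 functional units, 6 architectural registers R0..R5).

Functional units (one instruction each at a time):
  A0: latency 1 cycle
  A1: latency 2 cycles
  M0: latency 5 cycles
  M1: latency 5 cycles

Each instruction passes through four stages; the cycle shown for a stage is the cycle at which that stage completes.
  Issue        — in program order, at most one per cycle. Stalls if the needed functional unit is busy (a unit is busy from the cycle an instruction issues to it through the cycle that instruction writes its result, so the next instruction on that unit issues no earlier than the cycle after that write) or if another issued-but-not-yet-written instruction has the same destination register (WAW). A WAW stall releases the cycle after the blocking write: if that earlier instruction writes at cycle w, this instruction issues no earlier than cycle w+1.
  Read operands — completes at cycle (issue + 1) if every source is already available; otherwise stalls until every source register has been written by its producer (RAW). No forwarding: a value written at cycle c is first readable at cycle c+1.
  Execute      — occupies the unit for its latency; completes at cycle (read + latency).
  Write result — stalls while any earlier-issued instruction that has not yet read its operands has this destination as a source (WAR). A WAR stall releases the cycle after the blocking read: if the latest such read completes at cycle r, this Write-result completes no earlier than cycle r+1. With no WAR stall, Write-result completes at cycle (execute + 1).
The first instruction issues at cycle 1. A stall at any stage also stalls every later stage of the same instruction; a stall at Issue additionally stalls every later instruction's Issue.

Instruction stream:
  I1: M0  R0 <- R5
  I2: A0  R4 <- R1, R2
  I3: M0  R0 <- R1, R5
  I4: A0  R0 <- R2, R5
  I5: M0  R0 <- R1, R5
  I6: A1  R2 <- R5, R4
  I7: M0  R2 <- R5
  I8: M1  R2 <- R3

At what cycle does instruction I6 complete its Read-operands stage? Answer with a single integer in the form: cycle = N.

cycle = 23

  I1 | 1 | 2 | 7 | 8
  I2 | 2 | 3 | 4 | 5
  I3 | 9 | 10 | 15 | 16   struct: M0 busy until I1 writes@8
  I4 | 17 | 18 | 19 | 20   WAW R0: wait I3 write@16
  I5 | 21 | 22 | 27 | 28   WAW R0: wait I4 write@20
  I6 | 22 | 23 | 25 | 26
  I7 | 29 | 30 | 35 | 36   struct: M0 busy until I5 writes@28
  I8 | 37 | 38 | 43 | 44   WAW R2: wait I7 write@36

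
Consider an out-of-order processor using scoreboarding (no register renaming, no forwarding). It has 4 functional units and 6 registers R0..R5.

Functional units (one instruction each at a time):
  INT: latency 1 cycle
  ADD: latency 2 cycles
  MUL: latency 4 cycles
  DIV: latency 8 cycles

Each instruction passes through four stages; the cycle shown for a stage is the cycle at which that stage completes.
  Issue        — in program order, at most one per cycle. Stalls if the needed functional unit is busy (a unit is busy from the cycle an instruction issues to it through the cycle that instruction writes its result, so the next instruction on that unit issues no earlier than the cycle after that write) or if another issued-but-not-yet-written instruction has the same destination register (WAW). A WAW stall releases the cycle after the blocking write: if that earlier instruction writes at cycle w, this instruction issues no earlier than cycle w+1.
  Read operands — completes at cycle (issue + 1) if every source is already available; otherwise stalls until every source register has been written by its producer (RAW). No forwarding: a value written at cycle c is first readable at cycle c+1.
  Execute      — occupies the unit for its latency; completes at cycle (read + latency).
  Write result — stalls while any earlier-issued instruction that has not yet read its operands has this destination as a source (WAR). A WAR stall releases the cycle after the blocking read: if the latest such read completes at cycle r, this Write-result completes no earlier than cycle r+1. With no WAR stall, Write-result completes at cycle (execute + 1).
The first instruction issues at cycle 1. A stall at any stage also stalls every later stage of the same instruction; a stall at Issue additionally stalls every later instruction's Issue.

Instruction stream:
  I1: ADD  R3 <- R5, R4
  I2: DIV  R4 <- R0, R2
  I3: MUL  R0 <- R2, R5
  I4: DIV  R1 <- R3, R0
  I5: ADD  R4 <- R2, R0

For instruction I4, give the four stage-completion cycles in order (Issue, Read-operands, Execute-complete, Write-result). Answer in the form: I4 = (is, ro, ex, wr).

I4 = (13, 14, 22, 23)

cycle 1: I1 dispatched to ADD
cycle 2: I1 operands ready; I2 dispatched to DIV
cycle 3: I2 operands ready; I3 dispatched to MUL
cycle 4: I1 complete; I3 operands ready
cycle 5: R3←I1
cycle 8: I3 complete
cycle 9: R0←I3
cycle 11: I2 complete
cycle 12: R4←I2
cycle 13: I4 dispatched to DIV
cycle 14: I4 operands ready; I5 dispatched to ADD
cycle 15: I5 operands ready
cycle 17: I5 complete
cycle 18: R4←I5
cycle 22: I4 complete
cycle 23: R1←I4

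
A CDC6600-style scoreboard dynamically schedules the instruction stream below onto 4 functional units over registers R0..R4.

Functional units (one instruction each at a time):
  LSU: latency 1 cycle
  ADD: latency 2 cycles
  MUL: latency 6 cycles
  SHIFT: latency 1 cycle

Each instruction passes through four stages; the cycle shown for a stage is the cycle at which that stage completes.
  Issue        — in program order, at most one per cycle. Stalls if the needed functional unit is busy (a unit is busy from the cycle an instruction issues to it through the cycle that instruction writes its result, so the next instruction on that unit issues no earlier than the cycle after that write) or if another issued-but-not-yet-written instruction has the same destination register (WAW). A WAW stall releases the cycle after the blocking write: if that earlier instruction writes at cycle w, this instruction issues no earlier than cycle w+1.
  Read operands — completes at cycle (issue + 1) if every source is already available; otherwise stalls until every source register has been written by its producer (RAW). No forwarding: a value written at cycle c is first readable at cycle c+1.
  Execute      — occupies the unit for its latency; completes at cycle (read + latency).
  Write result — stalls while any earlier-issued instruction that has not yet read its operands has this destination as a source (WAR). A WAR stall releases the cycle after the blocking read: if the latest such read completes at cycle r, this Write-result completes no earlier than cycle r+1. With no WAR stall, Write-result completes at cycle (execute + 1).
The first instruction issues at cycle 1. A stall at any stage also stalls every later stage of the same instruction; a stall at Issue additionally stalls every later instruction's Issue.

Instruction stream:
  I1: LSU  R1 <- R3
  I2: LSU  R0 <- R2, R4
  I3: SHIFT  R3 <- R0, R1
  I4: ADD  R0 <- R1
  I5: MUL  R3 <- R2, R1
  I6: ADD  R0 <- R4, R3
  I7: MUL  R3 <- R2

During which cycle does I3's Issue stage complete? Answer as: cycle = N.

cycle = 6

  I1 | 1 | 2 | 3 | 4
  I2 | 5 | 6 | 7 | 8   struct: LSU busy until I1 writes@4
  I3 | 6 | 9 | 10 | 11   RAW R0: wait I2 write@8
  I4 | 9 | 10 | 12 | 13   WAW R0: wait I2 write@8
  I5 | 12 | 13 | 19 | 20   WAW R3: wait I3 write@11
  I6 | 14 | 21 | 23 | 24   struct: ADD busy until I4 writes@13 · RAW R3: wait I5 write@20
  I7 | 21 | 22 | 28 | 29   struct: MUL busy until I5 writes@20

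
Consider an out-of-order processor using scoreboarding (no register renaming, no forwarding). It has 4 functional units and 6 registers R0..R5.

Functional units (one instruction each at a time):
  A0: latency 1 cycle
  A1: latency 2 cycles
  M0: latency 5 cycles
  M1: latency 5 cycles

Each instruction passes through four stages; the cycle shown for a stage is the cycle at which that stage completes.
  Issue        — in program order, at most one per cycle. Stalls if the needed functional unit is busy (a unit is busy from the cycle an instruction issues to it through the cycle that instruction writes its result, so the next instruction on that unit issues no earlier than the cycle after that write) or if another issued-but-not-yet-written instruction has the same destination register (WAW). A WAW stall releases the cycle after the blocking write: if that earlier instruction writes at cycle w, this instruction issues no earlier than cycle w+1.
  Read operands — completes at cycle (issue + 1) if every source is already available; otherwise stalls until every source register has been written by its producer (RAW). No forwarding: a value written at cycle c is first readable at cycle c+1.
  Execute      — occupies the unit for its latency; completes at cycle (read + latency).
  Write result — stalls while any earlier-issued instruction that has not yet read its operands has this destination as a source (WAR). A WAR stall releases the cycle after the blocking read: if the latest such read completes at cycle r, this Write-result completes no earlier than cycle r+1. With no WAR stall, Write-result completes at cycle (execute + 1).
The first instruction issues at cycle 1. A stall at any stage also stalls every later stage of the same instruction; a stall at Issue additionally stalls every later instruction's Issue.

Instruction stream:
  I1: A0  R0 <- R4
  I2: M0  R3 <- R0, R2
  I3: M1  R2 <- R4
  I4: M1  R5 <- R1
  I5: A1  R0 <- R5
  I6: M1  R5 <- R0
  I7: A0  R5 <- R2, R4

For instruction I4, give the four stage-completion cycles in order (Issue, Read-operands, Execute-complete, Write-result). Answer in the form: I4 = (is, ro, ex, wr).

cycle 1: issue I1 (A0)
cycle 2: I1 read-ops, issue I2 (M0)
cycle 3: I1 finished on A0, issue I3 (M1)
cycle 4: I1→R0, I3 read-ops
cycle 5: I2 read-ops
cycle 9: I3 finished on M1
cycle 10: I2 finished on M0, I3→R2
cycle 11: I2→R3, issue I4 (M1)
cycle 12: I4 read-ops, issue I5 (A1)
cycle 17: I4 finished on M1
cycle 18: I4→R5
cycle 19: I5 read-ops, issue I6 (M1)
cycle 21: I5 finished on A1
cycle 22: I5→R0
cycle 23: I6 read-ops
cycle 28: I6 finished on M1
cycle 29: I6→R5
cycle 30: issue I7 (A0)
cycle 31: I7 read-ops
cycle 32: I7 finished on A0
cycle 33: I7→R5

I4 = (11, 12, 17, 18)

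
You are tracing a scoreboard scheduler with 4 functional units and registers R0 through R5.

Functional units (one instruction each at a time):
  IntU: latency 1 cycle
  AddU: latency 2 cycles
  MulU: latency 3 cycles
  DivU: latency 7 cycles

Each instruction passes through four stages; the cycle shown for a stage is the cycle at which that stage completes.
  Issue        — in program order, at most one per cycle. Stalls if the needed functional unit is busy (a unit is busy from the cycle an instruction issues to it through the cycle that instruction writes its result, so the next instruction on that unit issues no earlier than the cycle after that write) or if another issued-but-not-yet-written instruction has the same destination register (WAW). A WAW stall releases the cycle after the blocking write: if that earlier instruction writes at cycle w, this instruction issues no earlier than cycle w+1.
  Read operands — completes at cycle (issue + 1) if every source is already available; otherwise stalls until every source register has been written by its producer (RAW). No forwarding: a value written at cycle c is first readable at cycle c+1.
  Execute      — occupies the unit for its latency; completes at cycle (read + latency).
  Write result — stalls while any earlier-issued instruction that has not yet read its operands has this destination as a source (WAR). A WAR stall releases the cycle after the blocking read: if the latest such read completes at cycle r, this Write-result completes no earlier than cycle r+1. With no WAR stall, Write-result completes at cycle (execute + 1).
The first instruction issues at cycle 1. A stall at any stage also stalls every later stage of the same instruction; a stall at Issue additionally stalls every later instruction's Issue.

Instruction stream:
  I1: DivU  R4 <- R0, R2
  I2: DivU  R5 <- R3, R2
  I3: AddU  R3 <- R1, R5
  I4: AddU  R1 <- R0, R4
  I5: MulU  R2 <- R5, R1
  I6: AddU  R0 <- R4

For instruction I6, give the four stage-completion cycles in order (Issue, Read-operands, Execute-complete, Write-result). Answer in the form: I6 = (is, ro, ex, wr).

cycle 1: I1→DivU
cycle 2: I1 RO
cycle 9: I1 EX
cycle 10: I1 WR R4
cycle 11: I2→DivU
cycle 12: I2 RO, I3→AddU
cycle 19: I2 EX
cycle 20: I2 WR R5
cycle 21: I3 RO
cycle 23: I3 EX
cycle 24: I3 WR R3
cycle 25: I4→AddU
cycle 26: I4 RO, I5→MulU
cycle 28: I4 EX
cycle 29: I4 WR R1
cycle 30: I5 RO, I6→AddU
cycle 31: I6 RO
cycle 33: I5 EX, I6 EX
cycle 34: I5 WR R2, I6 WR R0

I6 = (30, 31, 33, 34)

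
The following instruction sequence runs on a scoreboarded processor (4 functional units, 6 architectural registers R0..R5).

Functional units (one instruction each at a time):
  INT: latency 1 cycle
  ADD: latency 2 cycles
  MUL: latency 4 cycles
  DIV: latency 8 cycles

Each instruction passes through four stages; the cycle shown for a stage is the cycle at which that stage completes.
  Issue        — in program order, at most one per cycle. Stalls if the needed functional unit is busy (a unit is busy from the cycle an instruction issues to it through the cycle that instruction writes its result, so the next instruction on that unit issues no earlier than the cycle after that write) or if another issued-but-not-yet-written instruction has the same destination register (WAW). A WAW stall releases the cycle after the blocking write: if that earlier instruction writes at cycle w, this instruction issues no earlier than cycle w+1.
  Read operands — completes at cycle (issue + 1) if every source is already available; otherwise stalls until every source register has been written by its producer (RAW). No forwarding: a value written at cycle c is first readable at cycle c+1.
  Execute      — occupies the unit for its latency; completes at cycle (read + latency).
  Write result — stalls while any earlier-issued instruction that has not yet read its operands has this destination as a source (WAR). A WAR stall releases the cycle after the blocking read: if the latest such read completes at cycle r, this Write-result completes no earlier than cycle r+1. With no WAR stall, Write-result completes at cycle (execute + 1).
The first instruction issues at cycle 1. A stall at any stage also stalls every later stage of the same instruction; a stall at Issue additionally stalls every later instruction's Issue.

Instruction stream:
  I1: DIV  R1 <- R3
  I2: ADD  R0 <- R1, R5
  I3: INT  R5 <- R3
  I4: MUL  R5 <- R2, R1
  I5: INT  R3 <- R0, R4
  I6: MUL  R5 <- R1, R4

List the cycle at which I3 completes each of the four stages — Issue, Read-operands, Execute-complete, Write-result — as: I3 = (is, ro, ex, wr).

I1: IS=1 RO=2 EX=10 WR=11
I2: IS=2 RO=12 EX=14 WR=15  [RAW R1: wait I1 write@11]
I3: IS=3 RO=4 EX=5 WR=13  [WAR R5: wait I2 read@12]
I4: IS=14 RO=15 EX=19 WR=20  [WAW R5: wait I3 write@13]
I5: IS=15 RO=16 EX=17 WR=18
I6: IS=21 RO=22 EX=26 WR=27  [struct: MUL busy until I4 writes@20]

I3 = (3, 4, 5, 13)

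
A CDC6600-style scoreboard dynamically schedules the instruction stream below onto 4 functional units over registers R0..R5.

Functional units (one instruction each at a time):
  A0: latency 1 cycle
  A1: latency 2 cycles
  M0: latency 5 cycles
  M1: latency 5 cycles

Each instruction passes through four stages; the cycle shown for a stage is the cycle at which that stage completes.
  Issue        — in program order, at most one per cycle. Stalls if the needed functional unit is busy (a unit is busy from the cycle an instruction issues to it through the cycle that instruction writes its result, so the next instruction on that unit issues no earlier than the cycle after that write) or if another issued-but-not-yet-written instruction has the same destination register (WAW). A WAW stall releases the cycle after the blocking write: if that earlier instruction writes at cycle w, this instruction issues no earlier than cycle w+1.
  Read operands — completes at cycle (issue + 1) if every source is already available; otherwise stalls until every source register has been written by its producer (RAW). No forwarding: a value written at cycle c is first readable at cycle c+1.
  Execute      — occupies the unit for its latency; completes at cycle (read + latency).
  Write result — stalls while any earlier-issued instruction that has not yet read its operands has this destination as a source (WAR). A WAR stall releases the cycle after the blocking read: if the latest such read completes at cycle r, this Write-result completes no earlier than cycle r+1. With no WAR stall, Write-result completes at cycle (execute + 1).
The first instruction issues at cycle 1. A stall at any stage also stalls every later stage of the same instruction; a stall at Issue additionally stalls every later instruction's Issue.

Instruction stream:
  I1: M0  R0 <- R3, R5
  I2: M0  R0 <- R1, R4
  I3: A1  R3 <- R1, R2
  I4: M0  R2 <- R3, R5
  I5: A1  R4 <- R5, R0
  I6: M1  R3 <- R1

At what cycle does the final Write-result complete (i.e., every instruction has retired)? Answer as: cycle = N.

c1: I1→M0
c2: I1 RO
c7: I1 EX
c8: I1 WR R0
c9: I2→M0
c10: I2 RO; I3→A1
c11: I3 RO
c13: I3 EX
c14: I3 WR R3
c15: I2 EX
c16: I2 WR R0
c17: I4→M0
c18: I4 RO; I5→A1
c19: I5 RO; I6→M1
c20: I6 RO
c21: I5 EX
c22: I5 WR R4
c23: I4 EX
c24: I4 WR R2
c25: I6 EX
c26: I6 WR R3

cycle = 26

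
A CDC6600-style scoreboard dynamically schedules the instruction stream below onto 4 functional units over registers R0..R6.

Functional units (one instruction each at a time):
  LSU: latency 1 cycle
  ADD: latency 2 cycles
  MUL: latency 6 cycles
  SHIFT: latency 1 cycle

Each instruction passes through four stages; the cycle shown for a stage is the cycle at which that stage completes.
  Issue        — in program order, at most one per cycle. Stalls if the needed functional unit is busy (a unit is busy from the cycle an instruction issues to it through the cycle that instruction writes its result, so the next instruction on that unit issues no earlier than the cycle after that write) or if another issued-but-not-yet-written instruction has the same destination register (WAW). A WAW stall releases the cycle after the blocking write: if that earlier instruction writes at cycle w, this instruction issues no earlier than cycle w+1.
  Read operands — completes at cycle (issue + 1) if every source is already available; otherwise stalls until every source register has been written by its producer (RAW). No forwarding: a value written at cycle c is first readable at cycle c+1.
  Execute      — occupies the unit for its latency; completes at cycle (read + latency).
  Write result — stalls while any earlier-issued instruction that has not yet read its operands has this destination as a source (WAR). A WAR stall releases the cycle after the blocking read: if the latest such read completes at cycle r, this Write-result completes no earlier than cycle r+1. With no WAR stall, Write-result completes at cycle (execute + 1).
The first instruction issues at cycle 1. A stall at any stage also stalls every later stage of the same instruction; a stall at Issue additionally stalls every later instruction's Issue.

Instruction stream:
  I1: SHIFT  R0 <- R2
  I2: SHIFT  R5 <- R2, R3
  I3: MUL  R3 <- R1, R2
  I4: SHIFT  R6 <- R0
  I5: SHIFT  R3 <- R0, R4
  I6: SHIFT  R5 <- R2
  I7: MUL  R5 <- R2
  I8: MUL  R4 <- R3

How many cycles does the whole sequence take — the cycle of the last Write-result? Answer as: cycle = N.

t=1  I1→SHIFT
t=2  I1 RO
t=3  I1 EX
t=4  I1 WR R0
t=5  I2→SHIFT
t=6  I2 RO | I3→MUL
t=7  I2 EX | I3 RO
t=8  I2 WR R5
t=9  I4→SHIFT
t=10  I4 RO
t=11  I4 EX
t=12  I4 WR R6
t=13  I3 EX
t=14  I3 WR R3
t=15  I5→SHIFT
t=16  I5 RO
t=17  I5 EX
t=18  I5 WR R3
t=19  I6→SHIFT
t=20  I6 RO
t=21  I6 EX
t=22  I6 WR R5
t=23  I7→MUL
t=24  I7 RO
t=30  I7 EX
t=31  I7 WR R5
t=32  I8→MUL
t=33  I8 RO
t=39  I8 EX
t=40  I8 WR R4

cycle = 40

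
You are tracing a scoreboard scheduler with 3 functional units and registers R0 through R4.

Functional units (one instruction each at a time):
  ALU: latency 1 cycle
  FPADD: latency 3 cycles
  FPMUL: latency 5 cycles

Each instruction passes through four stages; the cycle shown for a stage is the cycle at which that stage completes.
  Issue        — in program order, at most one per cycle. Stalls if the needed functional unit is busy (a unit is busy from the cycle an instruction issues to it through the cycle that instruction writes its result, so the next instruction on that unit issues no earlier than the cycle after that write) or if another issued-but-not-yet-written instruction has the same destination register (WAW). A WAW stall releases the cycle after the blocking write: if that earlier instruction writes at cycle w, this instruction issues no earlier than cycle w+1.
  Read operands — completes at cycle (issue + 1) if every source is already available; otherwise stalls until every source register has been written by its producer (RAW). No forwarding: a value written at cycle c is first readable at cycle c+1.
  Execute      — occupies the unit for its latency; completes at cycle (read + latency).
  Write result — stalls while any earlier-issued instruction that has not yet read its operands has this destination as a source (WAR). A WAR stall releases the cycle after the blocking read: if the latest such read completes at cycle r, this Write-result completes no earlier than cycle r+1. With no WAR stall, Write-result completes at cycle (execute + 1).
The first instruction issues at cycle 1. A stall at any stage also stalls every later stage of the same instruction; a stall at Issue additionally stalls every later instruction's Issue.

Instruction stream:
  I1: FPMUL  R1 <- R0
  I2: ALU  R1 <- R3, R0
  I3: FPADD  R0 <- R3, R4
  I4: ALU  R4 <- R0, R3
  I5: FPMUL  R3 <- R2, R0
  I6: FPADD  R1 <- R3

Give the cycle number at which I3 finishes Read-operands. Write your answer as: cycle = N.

cycle = 11

I1  is:1  ro:2  ex:7  wr:8
I2  is:9  ro:10  ex:11  wr:12  — WAW R1: wait I1 write@8
I3  is:10  ro:11  ex:14  wr:15
I4  is:13  ro:16  ex:17  wr:18  — struct: ALU busy until I2 writes@12, RAW R0: wait I3 write@15
I5  is:14  ro:16  ex:21  wr:22  — RAW R0: wait I3 write@15
I6  is:16  ro:23  ex:26  wr:27  — struct: FPADD busy until I3 writes@15, RAW R3: wait I5 write@22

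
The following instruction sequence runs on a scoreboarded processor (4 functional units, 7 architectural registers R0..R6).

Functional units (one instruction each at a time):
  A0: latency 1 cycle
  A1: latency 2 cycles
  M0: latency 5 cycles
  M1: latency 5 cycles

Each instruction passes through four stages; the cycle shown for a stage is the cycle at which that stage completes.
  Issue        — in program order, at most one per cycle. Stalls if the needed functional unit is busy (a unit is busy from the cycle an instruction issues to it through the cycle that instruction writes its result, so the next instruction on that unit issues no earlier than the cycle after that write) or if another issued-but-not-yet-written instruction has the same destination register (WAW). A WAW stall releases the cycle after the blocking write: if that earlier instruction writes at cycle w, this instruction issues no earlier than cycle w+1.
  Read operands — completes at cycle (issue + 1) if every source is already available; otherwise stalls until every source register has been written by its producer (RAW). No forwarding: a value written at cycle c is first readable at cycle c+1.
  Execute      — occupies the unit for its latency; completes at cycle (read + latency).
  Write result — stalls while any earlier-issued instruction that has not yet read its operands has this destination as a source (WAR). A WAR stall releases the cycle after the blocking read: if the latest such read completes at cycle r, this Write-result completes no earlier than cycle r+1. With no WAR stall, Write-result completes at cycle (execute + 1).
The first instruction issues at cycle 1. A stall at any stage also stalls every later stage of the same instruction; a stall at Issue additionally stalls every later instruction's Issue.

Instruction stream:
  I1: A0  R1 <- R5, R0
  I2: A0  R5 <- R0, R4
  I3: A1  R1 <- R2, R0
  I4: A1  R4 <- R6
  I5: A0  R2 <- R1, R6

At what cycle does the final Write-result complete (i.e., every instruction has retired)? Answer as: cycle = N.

[1] I1 dispatched to A0
[2] I1 operands ready
[3] I1 complete
[4] R1←I1
[5] I2 dispatched to A0
[6] I2 operands ready, I3 dispatched to A1
[7] I2 complete, I3 operands ready
[8] R5←I2
[9] I3 complete
[10] R1←I3
[11] I4 dispatched to A1
[12] I4 operands ready, I5 dispatched to A0
[13] I5 operands ready
[14] I4 complete, I5 complete
[15] R4←I4, R2←I5

cycle = 15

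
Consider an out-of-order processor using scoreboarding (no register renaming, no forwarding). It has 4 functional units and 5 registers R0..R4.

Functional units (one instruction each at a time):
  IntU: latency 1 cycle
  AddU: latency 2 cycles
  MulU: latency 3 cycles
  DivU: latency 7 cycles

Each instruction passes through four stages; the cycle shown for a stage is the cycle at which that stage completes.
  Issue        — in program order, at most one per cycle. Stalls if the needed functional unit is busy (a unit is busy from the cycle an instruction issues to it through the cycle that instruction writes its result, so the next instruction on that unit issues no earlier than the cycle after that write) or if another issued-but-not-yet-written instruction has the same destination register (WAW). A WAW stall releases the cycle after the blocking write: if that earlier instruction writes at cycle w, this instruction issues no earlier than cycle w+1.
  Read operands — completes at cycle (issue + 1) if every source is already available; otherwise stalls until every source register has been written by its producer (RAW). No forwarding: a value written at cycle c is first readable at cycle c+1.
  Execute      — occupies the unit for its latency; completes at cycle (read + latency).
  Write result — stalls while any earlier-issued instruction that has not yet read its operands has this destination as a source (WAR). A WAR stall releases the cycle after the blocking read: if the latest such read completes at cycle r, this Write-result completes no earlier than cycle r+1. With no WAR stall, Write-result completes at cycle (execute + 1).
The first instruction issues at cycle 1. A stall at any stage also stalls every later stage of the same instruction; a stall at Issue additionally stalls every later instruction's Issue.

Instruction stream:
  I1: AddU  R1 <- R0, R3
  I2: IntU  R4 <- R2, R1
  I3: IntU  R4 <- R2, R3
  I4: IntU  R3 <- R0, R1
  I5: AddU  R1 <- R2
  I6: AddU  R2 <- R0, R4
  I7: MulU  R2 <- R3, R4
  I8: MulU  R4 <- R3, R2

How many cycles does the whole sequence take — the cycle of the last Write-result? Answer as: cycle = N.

cycle 1: I1 dispatched to AddU
cycle 2: I1 operands ready, I2 dispatched to IntU
cycle 4: I1 complete
cycle 5: R1←I1
cycle 6: I2 operands ready
cycle 7: I2 complete
cycle 8: R4←I2
cycle 9: I3 dispatched to IntU
cycle 10: I3 operands ready
cycle 11: I3 complete
cycle 12: R4←I3
cycle 13: I4 dispatched to IntU
cycle 14: I4 operands ready, I5 dispatched to AddU
cycle 15: I4 complete, I5 operands ready
cycle 16: R3←I4
cycle 17: I5 complete
cycle 18: R1←I5
cycle 19: I6 dispatched to AddU
cycle 20: I6 operands ready
cycle 22: I6 complete
cycle 23: R2←I6
cycle 24: I7 dispatched to MulU
cycle 25: I7 operands ready
cycle 28: I7 complete
cycle 29: R2←I7
cycle 30: I8 dispatched to MulU
cycle 31: I8 operands ready
cycle 34: I8 complete
cycle 35: R4←I8

cycle = 35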